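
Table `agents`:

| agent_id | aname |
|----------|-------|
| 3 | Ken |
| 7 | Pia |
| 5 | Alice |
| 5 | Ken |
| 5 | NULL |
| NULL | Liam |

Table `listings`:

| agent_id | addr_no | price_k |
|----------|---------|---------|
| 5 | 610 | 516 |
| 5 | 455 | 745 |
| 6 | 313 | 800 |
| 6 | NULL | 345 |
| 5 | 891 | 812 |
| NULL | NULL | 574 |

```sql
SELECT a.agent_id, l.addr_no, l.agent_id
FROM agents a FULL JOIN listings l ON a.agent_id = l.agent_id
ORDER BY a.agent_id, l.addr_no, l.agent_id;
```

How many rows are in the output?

FULL OUTER JOIN keeps every row from both sides; unmatched rows get NULL for the other side's columns.
Matching on a.agent_id = l.agent_id. A NULL in a compared column never satisfies the condition.
- a row (agent_id=3): no match → kept, l columns NULL.
- a row (agent_id=7): no match → kept, l columns NULL.
- a row (agent_id=5): matches 3 l row(s) → 3 output row(s).
- a row (agent_id=5): matches 3 l row(s) → 3 output row(s).
- a row (agent_id=5): matches 3 l row(s) → 3 output row(s).
- a row (agent_id=NULL): no match → kept, l columns NULL.
- plus 3 unmatched l row(s), each kept with NULL a columns.
Total: 9 matched + 6 padded = 15 rows.

15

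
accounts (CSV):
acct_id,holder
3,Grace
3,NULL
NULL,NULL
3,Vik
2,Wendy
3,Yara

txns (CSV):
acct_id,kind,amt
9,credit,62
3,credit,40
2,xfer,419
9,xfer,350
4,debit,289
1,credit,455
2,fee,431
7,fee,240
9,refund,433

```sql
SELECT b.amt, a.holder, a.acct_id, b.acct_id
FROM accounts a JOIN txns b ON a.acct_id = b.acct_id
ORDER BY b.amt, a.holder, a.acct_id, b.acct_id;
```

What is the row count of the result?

6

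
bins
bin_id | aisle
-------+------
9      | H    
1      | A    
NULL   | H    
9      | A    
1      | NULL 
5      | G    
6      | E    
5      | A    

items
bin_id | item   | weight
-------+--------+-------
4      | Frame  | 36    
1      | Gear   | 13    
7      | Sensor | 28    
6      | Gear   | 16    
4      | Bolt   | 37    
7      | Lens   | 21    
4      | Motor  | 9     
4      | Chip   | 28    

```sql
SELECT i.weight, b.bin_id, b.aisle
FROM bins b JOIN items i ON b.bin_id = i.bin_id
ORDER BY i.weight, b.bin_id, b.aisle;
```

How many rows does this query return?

INNER JOIN keeps only pairs where the ON condition holds.
Matching on b.bin_id = i.bin_id. A NULL in a compared column never satisfies the condition.
Matched pairs: 3.
Total: 3 rows.

3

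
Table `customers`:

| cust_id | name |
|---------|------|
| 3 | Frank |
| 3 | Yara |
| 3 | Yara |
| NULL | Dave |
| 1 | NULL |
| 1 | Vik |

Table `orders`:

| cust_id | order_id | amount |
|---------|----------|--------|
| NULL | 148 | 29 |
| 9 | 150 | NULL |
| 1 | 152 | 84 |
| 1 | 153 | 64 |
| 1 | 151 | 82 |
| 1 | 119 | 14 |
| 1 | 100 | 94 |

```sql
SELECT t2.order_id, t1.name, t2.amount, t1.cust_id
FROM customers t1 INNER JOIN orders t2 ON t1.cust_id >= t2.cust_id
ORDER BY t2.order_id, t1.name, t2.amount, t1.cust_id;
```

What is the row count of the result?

INNER JOIN keeps only pairs where the ON condition holds.
Matching on t1.cust_id >= t2.cust_id. A NULL in a compared column never satisfies the condition.
Matched pairs: 25.
Total: 25 rows.

25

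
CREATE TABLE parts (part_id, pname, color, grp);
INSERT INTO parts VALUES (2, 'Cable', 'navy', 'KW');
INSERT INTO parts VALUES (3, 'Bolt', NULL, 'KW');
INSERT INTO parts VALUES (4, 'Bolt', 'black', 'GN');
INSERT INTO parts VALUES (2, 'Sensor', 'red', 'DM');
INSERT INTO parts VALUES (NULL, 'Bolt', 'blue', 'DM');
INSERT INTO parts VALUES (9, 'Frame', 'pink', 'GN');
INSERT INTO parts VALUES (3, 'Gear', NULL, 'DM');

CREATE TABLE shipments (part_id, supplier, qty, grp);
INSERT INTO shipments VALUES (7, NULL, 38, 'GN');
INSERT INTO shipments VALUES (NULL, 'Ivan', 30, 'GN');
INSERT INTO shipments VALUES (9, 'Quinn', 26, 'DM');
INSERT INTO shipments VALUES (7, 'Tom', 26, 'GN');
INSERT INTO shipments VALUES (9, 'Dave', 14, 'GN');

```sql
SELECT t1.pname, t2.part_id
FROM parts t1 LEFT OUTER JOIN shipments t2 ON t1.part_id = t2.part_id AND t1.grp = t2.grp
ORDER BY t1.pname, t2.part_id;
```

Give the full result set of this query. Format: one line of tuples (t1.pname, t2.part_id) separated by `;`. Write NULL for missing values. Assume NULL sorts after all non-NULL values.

(Bolt, NULL); (Bolt, NULL); (Bolt, NULL); (Cable, NULL); (Frame, 9); (Gear, NULL); (Sensor, NULL)

LEFT JOIN keeps every row from `parts`; unmatched rows get NULL for `shipments`'s columns.
Matching on t1.part_id = t2.part_id AND t1.grp = t2.grp. A NULL in a compared column never satisfies the condition.
- t1[0] part_id=2, grp=KW → no match; kept with NULLs on the t2 side.
- t1[1] part_id=3, grp=KW → no match; kept with NULLs on the t2 side.
- t1[2] part_id=4, grp=GN → no match; kept with NULLs on the t2 side.
- t1[3] part_id=2, grp=DM → no match; kept with NULLs on the t2 side.
- t1[4] part_id=NULL, grp=DM → no match; kept with NULLs on the t2 side.
- t1[5] part_id=9, grp=GN → 1 match(es) in t2 → 1 row(s).
- t1[6] part_id=3, grp=DM → no match; kept with NULLs on the t2 side.
After projecting and ordering:
t1.pname | t2.part_id
Bolt | NULL
Bolt | NULL
Bolt | NULL
Cable | NULL
Frame | 9
Gear | NULL
Sensor | NULL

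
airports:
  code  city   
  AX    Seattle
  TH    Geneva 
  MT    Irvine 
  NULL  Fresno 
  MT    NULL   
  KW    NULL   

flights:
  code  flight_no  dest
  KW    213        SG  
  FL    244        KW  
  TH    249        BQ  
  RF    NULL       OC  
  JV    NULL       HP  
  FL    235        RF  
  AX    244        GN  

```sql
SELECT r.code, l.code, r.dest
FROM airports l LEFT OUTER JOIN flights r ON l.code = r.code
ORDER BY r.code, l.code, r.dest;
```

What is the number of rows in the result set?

6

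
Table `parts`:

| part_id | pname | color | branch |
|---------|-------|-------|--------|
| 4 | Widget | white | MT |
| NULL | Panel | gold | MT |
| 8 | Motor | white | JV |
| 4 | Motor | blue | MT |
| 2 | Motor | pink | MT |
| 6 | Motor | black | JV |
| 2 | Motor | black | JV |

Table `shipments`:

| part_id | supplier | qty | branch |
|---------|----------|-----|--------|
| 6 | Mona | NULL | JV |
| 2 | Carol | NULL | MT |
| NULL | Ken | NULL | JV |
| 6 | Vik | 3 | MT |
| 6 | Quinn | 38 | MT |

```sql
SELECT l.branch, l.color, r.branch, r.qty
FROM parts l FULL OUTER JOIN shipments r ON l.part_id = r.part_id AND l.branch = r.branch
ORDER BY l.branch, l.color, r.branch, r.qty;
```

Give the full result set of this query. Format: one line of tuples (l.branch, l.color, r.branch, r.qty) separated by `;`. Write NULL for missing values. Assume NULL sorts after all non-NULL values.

FULL OUTER JOIN keeps every row from both sides; unmatched rows get NULL for the other side's columns.
Matching on l.part_id = r.part_id AND l.branch = r.branch. A NULL in a compared column never satisfies the condition.
Matched pairs: 2; unmatched l rows kept: 5; unmatched r rows kept: 3.

(JV, black, JV, NULL); (JV, black, NULL, NULL); (JV, white, NULL, NULL); (MT, blue, NULL, NULL); (MT, gold, NULL, NULL); (MT, pink, MT, NULL); (MT, white, NULL, NULL); (NULL, NULL, JV, NULL); (NULL, NULL, MT, 3); (NULL, NULL, MT, 38)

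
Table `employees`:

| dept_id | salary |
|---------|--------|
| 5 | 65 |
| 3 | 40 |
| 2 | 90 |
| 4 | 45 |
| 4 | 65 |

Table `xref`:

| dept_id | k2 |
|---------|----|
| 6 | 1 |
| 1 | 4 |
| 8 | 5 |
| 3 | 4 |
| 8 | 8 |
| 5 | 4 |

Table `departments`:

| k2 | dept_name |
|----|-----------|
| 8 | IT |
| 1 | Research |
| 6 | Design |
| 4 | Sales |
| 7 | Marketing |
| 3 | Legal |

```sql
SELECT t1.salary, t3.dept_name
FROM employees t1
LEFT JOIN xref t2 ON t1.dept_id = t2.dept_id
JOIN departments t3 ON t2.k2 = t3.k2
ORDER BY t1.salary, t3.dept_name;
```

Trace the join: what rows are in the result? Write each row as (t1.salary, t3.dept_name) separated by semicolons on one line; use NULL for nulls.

(40, Sales); (65, Sales)

Joins associate left-to-right: employees LEFT JOIN xref on dept_id gives 5 intermediate row(s).
Then INNER JOIN `departments t3` on k2: keep only rows whose t2.k2 appears in t3.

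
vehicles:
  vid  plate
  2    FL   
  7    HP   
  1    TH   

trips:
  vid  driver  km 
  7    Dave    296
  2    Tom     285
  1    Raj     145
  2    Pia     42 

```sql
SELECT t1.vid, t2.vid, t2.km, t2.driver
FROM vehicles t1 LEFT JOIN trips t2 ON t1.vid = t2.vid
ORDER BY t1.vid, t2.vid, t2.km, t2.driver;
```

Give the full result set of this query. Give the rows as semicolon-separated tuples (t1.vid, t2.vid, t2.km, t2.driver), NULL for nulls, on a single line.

(1, 1, 145, Raj); (2, 2, 42, Pia); (2, 2, 285, Tom); (7, 7, 296, Dave)

LEFT JOIN keeps every row from `vehicles`; unmatched rows get NULL for `trips`'s columns.
Matching on t1.vid = t2.vid.
- t1 row (vid=2): matches 2 t2 row(s) → 2 output row(s).
- t1 row (vid=7): matches 1 t2 row(s) → 1 output row(s).
- t1 row (vid=1): matches 1 t2 row(s) → 1 output row(s).
After projecting and ordering:
t1.vid | t2.vid | t2.km | t2.driver
1 | 1 | 145 | Raj
2 | 2 | 42 | Pia
2 | 2 | 285 | Tom
7 | 7 | 296 | Dave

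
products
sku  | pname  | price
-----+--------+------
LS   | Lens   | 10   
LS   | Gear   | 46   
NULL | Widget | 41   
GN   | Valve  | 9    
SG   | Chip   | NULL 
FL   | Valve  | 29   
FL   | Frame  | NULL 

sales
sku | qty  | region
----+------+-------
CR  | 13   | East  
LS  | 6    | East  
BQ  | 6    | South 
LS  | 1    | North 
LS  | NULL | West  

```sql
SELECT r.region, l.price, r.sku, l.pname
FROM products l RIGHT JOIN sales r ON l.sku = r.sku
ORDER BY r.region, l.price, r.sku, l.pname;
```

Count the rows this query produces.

8

RIGHT JOIN keeps every row from `sales`; unmatched rows get NULL for `products`'s columns.
Matching on l.sku = r.sku. A NULL in a compared column never satisfies the condition.
- l[0] sku=LS → 3 match(es) in r → 3 row(s).
- l[1] sku=LS → 3 match(es) in r → 3 row(s).
- l[2] sku=NULL → no match.
- l[3] sku=GN → no match.
- l[4] sku=SG → no match.
- l[5] sku=FL → no match.
- l[6] sku=FL → no match.
- 2 row(s) from r found no l partner → padded with NULL.
Total: 6 matched + 2 padded = 8 rows.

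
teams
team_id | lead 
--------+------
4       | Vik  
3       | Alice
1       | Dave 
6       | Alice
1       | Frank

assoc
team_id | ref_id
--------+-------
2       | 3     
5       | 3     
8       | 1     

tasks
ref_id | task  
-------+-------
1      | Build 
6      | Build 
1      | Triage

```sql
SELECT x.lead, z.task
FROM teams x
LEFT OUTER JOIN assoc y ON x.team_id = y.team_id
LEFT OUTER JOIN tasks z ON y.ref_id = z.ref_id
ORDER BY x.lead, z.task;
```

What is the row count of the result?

5

Joins associate left-to-right: teams LEFT JOIN assoc on team_id gives 5 intermediate row(s).
Then LEFT JOIN `tasks z` on ref_id: each of those 5 rows is kept; rows whose y.ref_id has no match in z get NULL for z's columns.
Result: 5 row(s).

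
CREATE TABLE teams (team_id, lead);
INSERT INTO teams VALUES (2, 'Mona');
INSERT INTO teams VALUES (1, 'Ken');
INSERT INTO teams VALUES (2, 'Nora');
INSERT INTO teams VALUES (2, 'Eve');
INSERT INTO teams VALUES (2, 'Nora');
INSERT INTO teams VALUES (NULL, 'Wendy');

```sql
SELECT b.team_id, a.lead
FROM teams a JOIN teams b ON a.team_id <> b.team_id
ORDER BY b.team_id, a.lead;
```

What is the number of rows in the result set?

8

INNER JOIN keeps only pairs where the ON condition holds.
Matching on a.team_id <> b.team_id. A NULL in a compared column never satisfies the condition.
- a[0] team_id=2 → 1 match(es) in b → 1 row(s).
- a[1] team_id=1 → 4 match(es) in b → 4 row(s).
- a[2] team_id=2 → 1 match(es) in b → 1 row(s).
- a[3] team_id=2 → 1 match(es) in b → 1 row(s).
- a[4] team_id=2 → 1 match(es) in b → 1 row(s).
- a[5] team_id=NULL → no match; dropped.
Total: 8 rows.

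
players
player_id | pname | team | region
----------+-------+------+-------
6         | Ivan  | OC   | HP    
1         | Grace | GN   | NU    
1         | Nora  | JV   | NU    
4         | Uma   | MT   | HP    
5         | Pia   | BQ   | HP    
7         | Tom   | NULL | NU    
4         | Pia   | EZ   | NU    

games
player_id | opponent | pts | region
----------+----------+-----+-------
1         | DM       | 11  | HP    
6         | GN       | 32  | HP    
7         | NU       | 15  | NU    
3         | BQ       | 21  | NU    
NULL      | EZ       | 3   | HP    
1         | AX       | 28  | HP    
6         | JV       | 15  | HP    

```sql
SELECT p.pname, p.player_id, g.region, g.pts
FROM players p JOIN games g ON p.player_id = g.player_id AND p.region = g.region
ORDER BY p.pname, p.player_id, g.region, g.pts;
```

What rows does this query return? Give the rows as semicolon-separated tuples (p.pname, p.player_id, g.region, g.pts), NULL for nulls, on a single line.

(Ivan, 6, HP, 15); (Ivan, 6, HP, 32); (Tom, 7, NU, 15)

INNER JOIN keeps only pairs where the ON condition holds.
Matching on p.player_id = g.player_id AND p.region = g.region. A NULL in a compared column never satisfies the condition.
Matched pairs: 3.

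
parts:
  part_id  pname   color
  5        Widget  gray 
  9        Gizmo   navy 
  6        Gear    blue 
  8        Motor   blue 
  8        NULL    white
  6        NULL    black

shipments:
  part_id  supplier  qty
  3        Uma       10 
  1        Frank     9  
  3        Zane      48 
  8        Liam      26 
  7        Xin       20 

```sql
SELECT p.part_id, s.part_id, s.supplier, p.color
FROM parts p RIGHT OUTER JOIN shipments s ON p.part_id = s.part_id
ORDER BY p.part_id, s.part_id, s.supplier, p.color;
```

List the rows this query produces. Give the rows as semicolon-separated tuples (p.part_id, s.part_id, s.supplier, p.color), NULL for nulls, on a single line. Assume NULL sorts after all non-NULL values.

(8, 8, Liam, blue); (8, 8, Liam, white); (NULL, 1, Frank, NULL); (NULL, 3, Uma, NULL); (NULL, 3, Zane, NULL); (NULL, 7, Xin, NULL)

RIGHT JOIN keeps every row from `shipments`; unmatched rows get NULL for `parts`'s columns.
Matching on p.part_id = s.part_id.
- p[0] part_id=5 → no match.
- p[1] part_id=9 → no match.
- p[2] part_id=6 → no match.
- p[3] part_id=8 → 1 match(es) in s → 1 row(s).
- p[4] part_id=8 → 1 match(es) in s → 1 row(s).
- p[5] part_id=6 → no match.
- plus 4 unmatched s row(s), each kept with NULL p columns.
After projecting and ordering:
p.part_id | s.part_id | s.supplier | p.color
8 | 8 | Liam | blue
8 | 8 | Liam | white
NULL | 1 | Frank | NULL
NULL | 3 | Uma | NULL
NULL | 3 | Zane | NULL
NULL | 7 | Xin | NULL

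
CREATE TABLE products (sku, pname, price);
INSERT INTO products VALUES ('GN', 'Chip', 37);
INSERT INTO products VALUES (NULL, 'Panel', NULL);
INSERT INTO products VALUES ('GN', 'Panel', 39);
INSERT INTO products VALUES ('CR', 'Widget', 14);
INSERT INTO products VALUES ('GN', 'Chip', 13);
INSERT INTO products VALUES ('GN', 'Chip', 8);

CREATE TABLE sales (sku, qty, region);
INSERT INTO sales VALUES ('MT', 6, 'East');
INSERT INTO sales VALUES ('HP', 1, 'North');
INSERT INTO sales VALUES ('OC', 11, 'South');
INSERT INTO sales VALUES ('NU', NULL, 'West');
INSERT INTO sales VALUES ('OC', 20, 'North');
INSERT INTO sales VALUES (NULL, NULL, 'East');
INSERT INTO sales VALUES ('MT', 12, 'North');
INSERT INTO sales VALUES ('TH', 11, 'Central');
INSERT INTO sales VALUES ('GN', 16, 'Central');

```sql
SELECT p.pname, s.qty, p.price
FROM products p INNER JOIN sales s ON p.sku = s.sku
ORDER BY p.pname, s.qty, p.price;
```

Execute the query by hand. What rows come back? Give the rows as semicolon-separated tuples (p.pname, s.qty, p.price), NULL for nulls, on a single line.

INNER JOIN keeps only pairs where the ON condition holds.
Matching on p.sku = s.sku. A NULL in a compared column never satisfies the condition.
- sku=GN: 1 matching s row(s), so 1 row(s) emitted.
- sku=NULL: no matching s row, dropped.
- sku=GN: 1 matching s row(s), so 1 row(s) emitted.
- sku=CR: no matching s row, dropped.
- sku=GN: 1 matching s row(s), so 1 row(s) emitted.
- sku=GN: 1 matching s row(s), so 1 row(s) emitted.
After projecting and ordering:
p.pname | s.qty | p.price
Chip | 16 | 8
Chip | 16 | 13
Chip | 16 | 37
Panel | 16 | 39

(Chip, 16, 8); (Chip, 16, 13); (Chip, 16, 37); (Panel, 16, 39)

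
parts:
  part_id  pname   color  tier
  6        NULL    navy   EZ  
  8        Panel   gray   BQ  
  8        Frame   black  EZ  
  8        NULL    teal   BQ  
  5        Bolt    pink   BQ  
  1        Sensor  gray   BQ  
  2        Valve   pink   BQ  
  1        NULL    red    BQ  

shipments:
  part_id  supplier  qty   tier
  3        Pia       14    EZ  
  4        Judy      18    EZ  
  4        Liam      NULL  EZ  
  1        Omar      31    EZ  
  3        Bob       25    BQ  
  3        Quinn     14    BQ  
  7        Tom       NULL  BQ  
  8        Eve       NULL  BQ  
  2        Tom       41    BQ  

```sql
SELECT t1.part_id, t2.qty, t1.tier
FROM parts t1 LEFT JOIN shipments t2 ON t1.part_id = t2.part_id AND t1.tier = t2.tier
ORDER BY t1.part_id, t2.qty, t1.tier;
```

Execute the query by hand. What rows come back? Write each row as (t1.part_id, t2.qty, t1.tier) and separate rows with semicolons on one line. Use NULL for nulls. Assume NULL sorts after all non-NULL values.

LEFT JOIN keeps every row from `parts`; unmatched rows get NULL for `shipments`'s columns.
Matching on t1.part_id = t2.part_id AND t1.tier = t2.tier.
- t1[0] part_id=6, tier=EZ → no match; kept with NULLs on the t2 side.
- t1[1] part_id=8, tier=BQ → 1 match(es) in t2 → 1 row(s).
- t1[2] part_id=8, tier=EZ → no match; kept with NULLs on the t2 side.
- t1[3] part_id=8, tier=BQ → 1 match(es) in t2 → 1 row(s).
- t1[4] part_id=5, tier=BQ → no match; kept with NULLs on the t2 side.
- t1[5] part_id=1, tier=BQ → no match; kept with NULLs on the t2 side.
- t1[6] part_id=2, tier=BQ → 1 match(es) in t2 → 1 row(s).
- t1[7] part_id=1, tier=BQ → no match; kept with NULLs on the t2 side.
After projecting and ordering:
t1.part_id | t2.qty | t1.tier
1 | NULL | BQ
1 | NULL | BQ
2 | 41 | BQ
5 | NULL | BQ
6 | NULL | EZ
8 | NULL | BQ
8 | NULL | BQ
8 | NULL | EZ

(1, NULL, BQ); (1, NULL, BQ); (2, 41, BQ); (5, NULL, BQ); (6, NULL, EZ); (8, NULL, BQ); (8, NULL, BQ); (8, NULL, EZ)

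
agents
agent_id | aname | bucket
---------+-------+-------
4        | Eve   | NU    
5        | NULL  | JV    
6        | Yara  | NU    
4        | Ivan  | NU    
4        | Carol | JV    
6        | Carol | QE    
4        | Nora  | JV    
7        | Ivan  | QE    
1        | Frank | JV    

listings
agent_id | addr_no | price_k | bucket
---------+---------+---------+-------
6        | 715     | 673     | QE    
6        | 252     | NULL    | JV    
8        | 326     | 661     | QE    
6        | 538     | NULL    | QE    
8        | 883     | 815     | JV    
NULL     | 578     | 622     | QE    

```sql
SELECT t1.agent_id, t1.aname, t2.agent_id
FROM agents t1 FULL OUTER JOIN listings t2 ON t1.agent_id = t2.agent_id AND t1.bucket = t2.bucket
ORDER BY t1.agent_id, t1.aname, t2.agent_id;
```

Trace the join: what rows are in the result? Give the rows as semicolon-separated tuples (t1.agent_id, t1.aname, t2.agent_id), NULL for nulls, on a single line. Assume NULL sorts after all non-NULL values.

FULL OUTER JOIN keeps every row from both sides; unmatched rows get NULL for the other side's columns.
Matching on t1.agent_id = t2.agent_id AND t1.bucket = t2.bucket. A NULL in a compared column never satisfies the condition.
- t1[0] agent_id=4, bucket=NU → no match; kept with NULLs on the t2 side.
- t1[1] agent_id=5, bucket=JV → no match; kept with NULLs on the t2 side.
- t1[2] agent_id=6, bucket=NU → no match; kept with NULLs on the t2 side.
- t1[3] agent_id=4, bucket=NU → no match; kept with NULLs on the t2 side.
- t1[4] agent_id=4, bucket=JV → no match; kept with NULLs on the t2 side.
- t1[5] agent_id=6, bucket=QE → 2 match(es) in t2 → 2 row(s).
- t1[6] agent_id=4, bucket=JV → no match; kept with NULLs on the t2 side.
- t1[7] agent_id=7, bucket=QE → no match; kept with NULLs on the t2 side.
- t1[8] agent_id=1, bucket=JV → no match; kept with NULLs on the t2 side.
- 4 row(s) from t2 found no t1 partner → padded with NULL.

(1, Frank, NULL); (4, Carol, NULL); (4, Eve, NULL); (4, Ivan, NULL); (4, Nora, NULL); (5, NULL, NULL); (6, Carol, 6); (6, Carol, 6); (6, Yara, NULL); (7, Ivan, NULL); (NULL, NULL, 6); (NULL, NULL, 8); (NULL, NULL, 8); (NULL, NULL, NULL)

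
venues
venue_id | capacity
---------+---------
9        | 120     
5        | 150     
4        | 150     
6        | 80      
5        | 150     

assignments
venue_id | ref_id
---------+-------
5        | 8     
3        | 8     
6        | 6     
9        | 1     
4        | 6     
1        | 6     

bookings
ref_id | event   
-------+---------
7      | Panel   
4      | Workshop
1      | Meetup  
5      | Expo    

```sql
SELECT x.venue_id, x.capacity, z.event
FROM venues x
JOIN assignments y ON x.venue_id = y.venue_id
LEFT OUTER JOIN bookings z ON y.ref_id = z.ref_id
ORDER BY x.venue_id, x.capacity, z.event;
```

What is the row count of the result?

5

Step 1 — x INNER JOIN y on venue_id → 5 row(s).
Then LEFT JOIN `bookings z` on ref_id: each of those 5 rows is kept; rows whose y.ref_id has no match in z get NULL for z's columns.
Result: 5 row(s).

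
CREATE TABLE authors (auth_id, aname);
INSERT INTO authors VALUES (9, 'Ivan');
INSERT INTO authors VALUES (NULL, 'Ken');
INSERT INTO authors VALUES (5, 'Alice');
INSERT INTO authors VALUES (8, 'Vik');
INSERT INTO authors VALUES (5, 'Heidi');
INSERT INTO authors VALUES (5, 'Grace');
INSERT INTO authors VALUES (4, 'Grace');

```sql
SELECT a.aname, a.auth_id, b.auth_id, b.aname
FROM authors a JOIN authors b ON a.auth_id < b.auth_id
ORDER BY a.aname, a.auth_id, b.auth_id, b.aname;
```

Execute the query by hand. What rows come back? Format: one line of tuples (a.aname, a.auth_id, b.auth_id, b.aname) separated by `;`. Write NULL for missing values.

INNER JOIN keeps only pairs where the ON condition holds.
Matching on a.auth_id < b.auth_id. A NULL in a compared column never satisfies the condition.
Matched pairs: 12.

(Alice, 5, 8, Vik); (Alice, 5, 9, Ivan); (Grace, 4, 5, Alice); (Grace, 4, 5, Grace); (Grace, 4, 5, Heidi); (Grace, 4, 8, Vik); (Grace, 4, 9, Ivan); (Grace, 5, 8, Vik); (Grace, 5, 9, Ivan); (Heidi, 5, 8, Vik); (Heidi, 5, 9, Ivan); (Vik, 8, 9, Ivan)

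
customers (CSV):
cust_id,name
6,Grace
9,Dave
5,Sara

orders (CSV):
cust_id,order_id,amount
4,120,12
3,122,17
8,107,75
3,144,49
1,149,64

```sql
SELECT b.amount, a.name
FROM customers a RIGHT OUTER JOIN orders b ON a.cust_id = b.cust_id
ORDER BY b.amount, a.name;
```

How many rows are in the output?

RIGHT JOIN keeps every row from `orders`; unmatched rows get NULL for `customers`'s columns.
Matching on a.cust_id = b.cust_id.
- a[0] cust_id=6 → no match.
- a[1] cust_id=9 → no match.
- a[2] cust_id=5 → no match.
- 5 b row(s) had no a match → kept, a columns NULL.
Total: 0 matched + 5 padded = 5 rows.

5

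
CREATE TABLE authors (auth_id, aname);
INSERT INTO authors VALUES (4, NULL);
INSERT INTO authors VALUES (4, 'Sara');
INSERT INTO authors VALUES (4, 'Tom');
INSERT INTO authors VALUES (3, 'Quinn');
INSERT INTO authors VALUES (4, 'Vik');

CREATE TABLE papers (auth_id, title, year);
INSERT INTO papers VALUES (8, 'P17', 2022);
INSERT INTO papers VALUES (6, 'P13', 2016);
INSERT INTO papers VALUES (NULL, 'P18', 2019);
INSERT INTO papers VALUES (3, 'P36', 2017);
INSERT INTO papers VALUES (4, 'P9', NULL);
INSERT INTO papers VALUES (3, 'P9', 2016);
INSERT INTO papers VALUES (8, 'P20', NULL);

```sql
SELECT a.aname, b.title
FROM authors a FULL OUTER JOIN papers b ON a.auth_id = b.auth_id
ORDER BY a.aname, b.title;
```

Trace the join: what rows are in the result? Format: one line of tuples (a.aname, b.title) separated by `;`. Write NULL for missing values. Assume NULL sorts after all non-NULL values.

FULL OUTER JOIN keeps every row from both sides; unmatched rows get NULL for the other side's columns.
Matching on a.auth_id = b.auth_id. A NULL in a compared column never satisfies the condition.
- auth_id=4: 1 matching b row(s), so 1 row(s) emitted.
- auth_id=4: 1 matching b row(s), so 1 row(s) emitted.
- auth_id=4: 1 matching b row(s), so 1 row(s) emitted.
- auth_id=3: 2 matching b row(s), so 2 row(s) emitted.
- auth_id=4: 1 matching b row(s), so 1 row(s) emitted.
- 4 b row(s) had no a match → kept, a columns NULL.
After projecting and ordering:
a.aname | b.title
Quinn | P36
Quinn | P9
Sara | P9
Tom | P9
Vik | P9
NULL | P13
NULL | P17
NULL | P18
NULL | P20
NULL | P9

(Quinn, P36); (Quinn, P9); (Sara, P9); (Tom, P9); (Vik, P9); (NULL, P13); (NULL, P17); (NULL, P18); (NULL, P20); (NULL, P9)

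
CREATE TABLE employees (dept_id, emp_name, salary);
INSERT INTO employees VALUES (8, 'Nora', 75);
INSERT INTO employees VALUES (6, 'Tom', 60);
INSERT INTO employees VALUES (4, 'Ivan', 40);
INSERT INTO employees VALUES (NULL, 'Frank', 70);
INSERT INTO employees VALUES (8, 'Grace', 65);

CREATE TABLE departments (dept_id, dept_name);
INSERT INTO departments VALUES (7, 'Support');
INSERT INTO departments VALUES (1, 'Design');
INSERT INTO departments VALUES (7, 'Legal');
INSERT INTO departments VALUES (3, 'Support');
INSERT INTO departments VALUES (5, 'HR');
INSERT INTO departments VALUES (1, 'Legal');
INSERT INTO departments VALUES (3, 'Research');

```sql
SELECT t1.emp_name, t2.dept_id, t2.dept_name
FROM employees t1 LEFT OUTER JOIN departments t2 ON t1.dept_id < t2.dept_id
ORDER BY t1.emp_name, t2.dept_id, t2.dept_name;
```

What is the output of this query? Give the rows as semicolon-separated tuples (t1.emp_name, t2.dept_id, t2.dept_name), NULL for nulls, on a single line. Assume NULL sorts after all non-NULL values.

(Frank, NULL, NULL); (Grace, NULL, NULL); (Ivan, 5, HR); (Ivan, 7, Legal); (Ivan, 7, Support); (Nora, NULL, NULL); (Tom, 7, Legal); (Tom, 7, Support)

LEFT JOIN keeps every row from `employees`; unmatched rows get NULL for `departments`'s columns.
Matching on t1.dept_id < t2.dept_id. A NULL in a compared column never satisfies the condition.
- dept_id=8: no t2 row matches, row kept with t2 columns NULL.
- dept_id=6: 2 matching t2 row(s), so 2 row(s) emitted.
- dept_id=4: 3 matching t2 row(s), so 3 row(s) emitted.
- dept_id=NULL: no t2 row matches, row kept with t2 columns NULL.
- dept_id=8: no t2 row matches, row kept with t2 columns NULL.
After projecting and ordering:
t1.emp_name | t2.dept_id | t2.dept_name
Frank | NULL | NULL
Grace | NULL | NULL
Ivan | 5 | HR
Ivan | 7 | Legal
Ivan | 7 | Support
Nora | NULL | NULL
Tom | 7 | Legal
Tom | 7 | Support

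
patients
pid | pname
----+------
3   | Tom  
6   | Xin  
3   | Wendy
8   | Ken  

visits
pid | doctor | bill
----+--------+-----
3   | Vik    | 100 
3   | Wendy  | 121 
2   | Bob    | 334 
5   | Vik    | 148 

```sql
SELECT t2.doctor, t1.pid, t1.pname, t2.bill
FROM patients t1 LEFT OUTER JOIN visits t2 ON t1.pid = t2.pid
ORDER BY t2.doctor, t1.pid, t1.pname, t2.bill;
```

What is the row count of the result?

6

LEFT JOIN keeps every row from `patients`; unmatched rows get NULL for `visits`'s columns.
Matching on t1.pid = t2.pid.
- t1 row (pid=3): matches 2 t2 row(s) → 2 output row(s).
- t1 row (pid=6): no match → kept, t2 columns NULL.
- t1 row (pid=3): matches 2 t2 row(s) → 2 output row(s).
- t1 row (pid=8): no match → kept, t2 columns NULL.
Total: 4 matched + 2 padded = 6 rows.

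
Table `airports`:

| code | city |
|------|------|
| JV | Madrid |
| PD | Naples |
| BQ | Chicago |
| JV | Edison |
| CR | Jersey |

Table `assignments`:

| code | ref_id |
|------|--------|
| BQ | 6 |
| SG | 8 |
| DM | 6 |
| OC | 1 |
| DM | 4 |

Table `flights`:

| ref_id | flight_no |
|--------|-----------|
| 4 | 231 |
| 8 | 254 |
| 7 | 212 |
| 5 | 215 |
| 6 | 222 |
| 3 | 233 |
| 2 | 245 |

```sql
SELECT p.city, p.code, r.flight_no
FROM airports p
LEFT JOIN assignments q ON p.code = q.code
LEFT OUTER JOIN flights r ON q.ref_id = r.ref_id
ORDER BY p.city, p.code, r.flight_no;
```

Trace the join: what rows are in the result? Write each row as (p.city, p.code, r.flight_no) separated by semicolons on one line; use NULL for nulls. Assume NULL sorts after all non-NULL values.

(Chicago, BQ, 222); (Edison, JV, NULL); (Jersey, CR, NULL); (Madrid, JV, NULL); (Naples, PD, NULL)

Joins associate left-to-right: airports LEFT JOIN assignments on code gives 5 intermediate row(s).
Then LEFT JOIN `flights r` on ref_id: each of those 5 rows is kept; rows whose q.ref_id has no match in r get NULL for r's columns.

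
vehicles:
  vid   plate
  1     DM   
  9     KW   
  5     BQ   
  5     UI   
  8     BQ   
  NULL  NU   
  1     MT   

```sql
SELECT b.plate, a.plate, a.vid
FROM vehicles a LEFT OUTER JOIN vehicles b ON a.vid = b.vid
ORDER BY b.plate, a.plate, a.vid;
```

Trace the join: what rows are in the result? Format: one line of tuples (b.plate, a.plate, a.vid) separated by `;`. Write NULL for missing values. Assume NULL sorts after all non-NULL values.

(BQ, BQ, 5); (BQ, BQ, 8); (BQ, UI, 5); (DM, DM, 1); (DM, MT, 1); (KW, KW, 9); (MT, DM, 1); (MT, MT, 1); (UI, BQ, 5); (UI, UI, 5); (NULL, NU, NULL)

LEFT JOIN keeps every row from `vehicles a`; unmatched rows get NULL for `vehicles b`'s columns.
Matching on a.vid = b.vid. A NULL in a compared column never satisfies the condition.
- vid=1: 2 matching b row(s), so 2 row(s) emitted.
- vid=9: 1 matching b row(s), so 1 row(s) emitted.
- vid=5: 2 matching b row(s), so 2 row(s) emitted.
- vid=5: 2 matching b row(s), so 2 row(s) emitted.
- vid=8: 1 matching b row(s), so 1 row(s) emitted.
- vid=NULL: no b row matches, row kept with b columns NULL.
- vid=1: 2 matching b row(s), so 2 row(s) emitted.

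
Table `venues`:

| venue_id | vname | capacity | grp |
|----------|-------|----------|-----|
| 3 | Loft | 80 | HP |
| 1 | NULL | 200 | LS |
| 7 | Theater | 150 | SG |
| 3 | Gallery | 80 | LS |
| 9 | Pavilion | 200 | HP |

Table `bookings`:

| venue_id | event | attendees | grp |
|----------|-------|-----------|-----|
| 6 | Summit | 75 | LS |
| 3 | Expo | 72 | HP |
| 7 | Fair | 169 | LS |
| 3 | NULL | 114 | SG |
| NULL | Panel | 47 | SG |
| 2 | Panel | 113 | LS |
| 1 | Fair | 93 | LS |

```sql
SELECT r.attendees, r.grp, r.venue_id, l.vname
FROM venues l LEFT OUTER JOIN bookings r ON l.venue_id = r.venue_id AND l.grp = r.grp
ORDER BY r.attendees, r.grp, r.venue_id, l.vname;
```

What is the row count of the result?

5

LEFT JOIN keeps every row from `venues`; unmatched rows get NULL for `bookings`'s columns.
Matching on l.venue_id = r.venue_id AND l.grp = r.grp. A NULL in a compared column never satisfies the condition.
- l[0] venue_id=3, grp=HP → 1 match(es) in r → 1 row(s).
- l[1] venue_id=1, grp=LS → 1 match(es) in r → 1 row(s).
- l[2] venue_id=7, grp=SG → no match; kept with NULLs on the r side.
- l[3] venue_id=3, grp=LS → no match; kept with NULLs on the r side.
- l[4] venue_id=9, grp=HP → no match; kept with NULLs on the r side.
Total: 2 matched + 3 padded = 5 rows.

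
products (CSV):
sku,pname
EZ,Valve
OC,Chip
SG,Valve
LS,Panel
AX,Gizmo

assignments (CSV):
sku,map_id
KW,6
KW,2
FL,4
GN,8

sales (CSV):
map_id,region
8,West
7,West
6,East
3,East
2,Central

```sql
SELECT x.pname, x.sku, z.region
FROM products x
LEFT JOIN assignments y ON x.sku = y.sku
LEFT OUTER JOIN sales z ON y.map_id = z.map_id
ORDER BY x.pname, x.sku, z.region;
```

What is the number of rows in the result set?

5

Step 1 — x LEFT JOIN y on sku → 5 row(s).
Then LEFT JOIN `sales z` on map_id: each of those 5 rows is kept; rows whose y.map_id has no match in z get NULL for z's columns.
Result: 5 row(s).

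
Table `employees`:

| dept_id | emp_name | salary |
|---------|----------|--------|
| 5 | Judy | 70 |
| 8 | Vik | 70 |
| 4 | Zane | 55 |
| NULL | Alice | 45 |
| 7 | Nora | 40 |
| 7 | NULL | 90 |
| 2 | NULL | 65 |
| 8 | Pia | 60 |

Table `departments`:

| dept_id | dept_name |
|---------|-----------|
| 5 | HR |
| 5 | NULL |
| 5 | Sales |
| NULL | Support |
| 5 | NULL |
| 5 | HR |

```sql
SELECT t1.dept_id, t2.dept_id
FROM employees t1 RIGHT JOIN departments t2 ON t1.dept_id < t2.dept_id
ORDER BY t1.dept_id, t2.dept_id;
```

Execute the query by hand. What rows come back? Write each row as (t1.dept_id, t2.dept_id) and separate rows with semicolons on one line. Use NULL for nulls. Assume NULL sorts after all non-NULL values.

(2, 5); (2, 5); (2, 5); (2, 5); (2, 5); (4, 5); (4, 5); (4, 5); (4, 5); (4, 5); (NULL, NULL)

RIGHT JOIN keeps every row from `departments`; unmatched rows get NULL for `employees`'s columns.
Matching on t1.dept_id < t2.dept_id. A NULL in a compared column never satisfies the condition.
Matched pairs: 10; unmatched t2 rows kept: 1.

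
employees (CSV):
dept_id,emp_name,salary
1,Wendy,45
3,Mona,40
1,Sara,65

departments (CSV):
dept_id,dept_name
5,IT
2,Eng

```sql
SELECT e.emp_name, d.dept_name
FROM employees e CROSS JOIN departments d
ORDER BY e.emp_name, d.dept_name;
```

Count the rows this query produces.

6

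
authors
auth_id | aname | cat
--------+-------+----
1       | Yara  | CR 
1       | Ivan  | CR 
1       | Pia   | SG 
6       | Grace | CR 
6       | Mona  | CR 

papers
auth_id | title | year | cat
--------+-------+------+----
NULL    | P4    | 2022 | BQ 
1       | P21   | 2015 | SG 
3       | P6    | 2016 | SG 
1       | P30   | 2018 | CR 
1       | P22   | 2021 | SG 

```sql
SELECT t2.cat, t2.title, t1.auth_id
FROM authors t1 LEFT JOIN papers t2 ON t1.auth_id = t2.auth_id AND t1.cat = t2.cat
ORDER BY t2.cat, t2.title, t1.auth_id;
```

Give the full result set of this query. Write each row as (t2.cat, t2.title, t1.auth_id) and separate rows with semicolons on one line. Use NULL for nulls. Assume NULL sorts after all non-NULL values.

LEFT JOIN keeps every row from `authors`; unmatched rows get NULL for `papers`'s columns.
Matching on t1.auth_id = t2.auth_id AND t1.cat = t2.cat. A NULL in a compared column never satisfies the condition.
- auth_id=1, cat=CR: 1 matching t2 row(s), so 1 row(s) emitted.
- auth_id=1, cat=CR: 1 matching t2 row(s), so 1 row(s) emitted.
- auth_id=1, cat=SG: 2 matching t2 row(s), so 2 row(s) emitted.
- auth_id=6, cat=CR: no t2 row matches, row kept with t2 columns NULL.
- auth_id=6, cat=CR: no t2 row matches, row kept with t2 columns NULL.
After projecting and ordering:
t2.cat | t2.title | t1.auth_id
CR | P30 | 1
CR | P30 | 1
SG | P21 | 1
SG | P22 | 1
NULL | NULL | 6
NULL | NULL | 6

(CR, P30, 1); (CR, P30, 1); (SG, P21, 1); (SG, P22, 1); (NULL, NULL, 6); (NULL, NULL, 6)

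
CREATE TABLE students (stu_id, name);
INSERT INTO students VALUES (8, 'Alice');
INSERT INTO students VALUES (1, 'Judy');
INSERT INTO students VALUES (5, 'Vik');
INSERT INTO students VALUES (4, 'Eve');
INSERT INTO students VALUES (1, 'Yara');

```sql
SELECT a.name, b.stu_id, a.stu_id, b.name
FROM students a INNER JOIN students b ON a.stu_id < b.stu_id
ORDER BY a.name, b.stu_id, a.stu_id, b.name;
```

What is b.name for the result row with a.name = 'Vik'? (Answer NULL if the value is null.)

Alice

INNER JOIN keeps only pairs where the ON condition holds.
Matching on a.stu_id < b.stu_id.
Matched pairs: 9.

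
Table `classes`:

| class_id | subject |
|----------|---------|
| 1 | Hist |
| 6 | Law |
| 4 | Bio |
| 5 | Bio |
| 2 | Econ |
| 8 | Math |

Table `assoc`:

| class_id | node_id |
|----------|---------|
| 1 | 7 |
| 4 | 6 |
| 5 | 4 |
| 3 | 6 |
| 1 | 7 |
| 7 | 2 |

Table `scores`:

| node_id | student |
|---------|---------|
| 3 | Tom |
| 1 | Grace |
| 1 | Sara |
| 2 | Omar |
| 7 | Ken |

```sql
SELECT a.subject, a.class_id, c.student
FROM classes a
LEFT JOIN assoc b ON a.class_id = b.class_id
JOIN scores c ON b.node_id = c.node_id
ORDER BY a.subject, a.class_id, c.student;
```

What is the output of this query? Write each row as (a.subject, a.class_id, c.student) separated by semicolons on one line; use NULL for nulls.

(Hist, 1, Ken); (Hist, 1, Ken)

Step 1 — a LEFT JOIN b on class_id → 7 row(s).
Then INNER JOIN `scores c` on node_id: keep only rows whose b.node_id appears in c.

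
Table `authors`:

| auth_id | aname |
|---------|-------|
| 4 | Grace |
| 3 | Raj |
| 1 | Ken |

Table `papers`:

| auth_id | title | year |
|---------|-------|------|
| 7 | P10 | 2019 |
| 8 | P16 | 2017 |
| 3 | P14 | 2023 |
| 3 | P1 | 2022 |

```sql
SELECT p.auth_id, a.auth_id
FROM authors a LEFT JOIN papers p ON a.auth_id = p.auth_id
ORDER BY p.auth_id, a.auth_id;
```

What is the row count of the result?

LEFT JOIN keeps every row from `authors`; unmatched rows get NULL for `papers`'s columns.
Matching on a.auth_id = p.auth_id.
Matched pairs: 2; unmatched a rows kept: 2.
Total: 2 matched + 2 padded = 4 rows.

4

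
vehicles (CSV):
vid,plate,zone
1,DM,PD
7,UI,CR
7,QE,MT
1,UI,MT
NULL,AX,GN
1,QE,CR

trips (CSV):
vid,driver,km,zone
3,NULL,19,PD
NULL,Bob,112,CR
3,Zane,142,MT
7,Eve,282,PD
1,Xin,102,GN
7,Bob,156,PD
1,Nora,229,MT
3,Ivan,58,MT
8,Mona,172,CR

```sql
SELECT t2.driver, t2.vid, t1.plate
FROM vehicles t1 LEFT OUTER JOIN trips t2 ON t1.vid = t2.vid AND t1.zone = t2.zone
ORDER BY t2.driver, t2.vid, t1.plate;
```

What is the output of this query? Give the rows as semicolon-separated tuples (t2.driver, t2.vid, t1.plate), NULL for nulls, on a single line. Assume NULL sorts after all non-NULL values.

(Nora, 1, UI); (NULL, NULL, AX); (NULL, NULL, DM); (NULL, NULL, QE); (NULL, NULL, QE); (NULL, NULL, UI)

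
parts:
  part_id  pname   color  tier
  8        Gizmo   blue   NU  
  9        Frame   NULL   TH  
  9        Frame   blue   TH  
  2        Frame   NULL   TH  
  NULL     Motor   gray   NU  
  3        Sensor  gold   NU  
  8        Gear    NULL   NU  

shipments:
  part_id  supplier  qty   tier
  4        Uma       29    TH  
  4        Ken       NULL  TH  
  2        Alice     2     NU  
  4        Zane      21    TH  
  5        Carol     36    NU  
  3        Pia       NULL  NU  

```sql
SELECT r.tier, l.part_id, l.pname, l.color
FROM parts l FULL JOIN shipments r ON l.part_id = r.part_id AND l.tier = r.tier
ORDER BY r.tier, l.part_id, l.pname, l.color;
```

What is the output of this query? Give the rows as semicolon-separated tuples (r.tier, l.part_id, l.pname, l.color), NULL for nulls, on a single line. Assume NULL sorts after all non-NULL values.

(NU, 3, Sensor, gold); (NU, NULL, NULL, NULL); (NU, NULL, NULL, NULL); (TH, NULL, NULL, NULL); (TH, NULL, NULL, NULL); (TH, NULL, NULL, NULL); (NULL, 2, Frame, NULL); (NULL, 8, Gear, NULL); (NULL, 8, Gizmo, blue); (NULL, 9, Frame, blue); (NULL, 9, Frame, NULL); (NULL, NULL, Motor, gray)

FULL OUTER JOIN keeps every row from both sides; unmatched rows get NULL for the other side's columns.
Matching on l.part_id = r.part_id AND l.tier = r.tier. A NULL in a compared column never satisfies the condition.
Matched pairs: 1; unmatched l rows kept: 6; unmatched r rows kept: 5.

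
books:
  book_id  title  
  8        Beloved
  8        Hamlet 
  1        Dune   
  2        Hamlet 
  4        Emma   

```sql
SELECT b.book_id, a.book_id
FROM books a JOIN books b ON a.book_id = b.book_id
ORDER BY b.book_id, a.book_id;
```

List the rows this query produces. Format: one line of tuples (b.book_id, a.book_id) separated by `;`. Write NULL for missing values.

(1, 1); (2, 2); (4, 4); (8, 8); (8, 8); (8, 8); (8, 8)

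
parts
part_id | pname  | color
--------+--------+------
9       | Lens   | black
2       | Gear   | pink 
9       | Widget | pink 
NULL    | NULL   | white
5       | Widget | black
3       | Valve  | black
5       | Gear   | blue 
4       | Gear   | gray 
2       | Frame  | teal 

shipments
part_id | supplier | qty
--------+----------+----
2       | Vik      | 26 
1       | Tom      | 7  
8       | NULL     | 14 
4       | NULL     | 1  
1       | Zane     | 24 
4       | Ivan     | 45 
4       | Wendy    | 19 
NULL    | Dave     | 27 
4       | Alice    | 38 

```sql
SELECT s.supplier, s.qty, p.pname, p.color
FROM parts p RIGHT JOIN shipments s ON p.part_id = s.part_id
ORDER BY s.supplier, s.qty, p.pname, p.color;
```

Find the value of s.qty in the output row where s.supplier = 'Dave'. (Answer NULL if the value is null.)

27

RIGHT JOIN keeps every row from `shipments`; unmatched rows get NULL for `parts`'s columns.
Matching on p.part_id = s.part_id. A NULL in a compared column never satisfies the condition.
- part_id=9: no matching s row.
- part_id=2: 1 matching s row(s), so 1 row(s) emitted.
- part_id=9: no matching s row.
- part_id=NULL: no matching s row.
- part_id=5: no matching s row.
- part_id=3: no matching s row.
- part_id=5: no matching s row.
- part_id=4: 4 matching s row(s), so 4 row(s) emitted.
- part_id=2: 1 matching s row(s), so 1 row(s) emitted.
- plus 4 unmatched s row(s), each kept with NULL p columns.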